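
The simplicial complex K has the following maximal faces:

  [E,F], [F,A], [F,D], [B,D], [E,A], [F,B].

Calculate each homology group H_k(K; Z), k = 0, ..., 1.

H_0 = Z,  H_1 = Z^2.

Order the vertices as A < B < D < E < F. Listing each simplex with vertices in this order, K has dimension 1 with simplices:

  0-simplices (5): A, B, D, E, F
  1-simplices (6): AE, AF, BD, BF, DF, EF

so the chain groups are C_0 ≅ Z^5, C_1 ≅ Z^6.

Boundary ∂_1: C_1 → C_0 is given by ∂[p,q] = [q] − [p].
This gives a 5×6 integer matrix of rank 4; reducing to Smith normal form yields diagonal entries (1,1,1,1).

From H_k ≅ ker(∂_k) / im(∂_{k+1}) we obtain:

  H_0: rank C_0 − rank ∂_1 = 5 − 4 = 1, and the invariant factors of ∂_1 are all 1, so H_0 ≅ Z.
  H_1: rank ker ∂_1 − rank ∂_2 = (6 − 4) − 0 = 2, and there is no ∂_2, so H_1 ≅ Z^2.

As a check, the Euler characteristic is 5 − 6 = -1, which agrees with 1 − 2 = -1.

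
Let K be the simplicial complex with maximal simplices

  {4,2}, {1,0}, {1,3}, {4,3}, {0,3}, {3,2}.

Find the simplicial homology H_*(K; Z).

Order the vertices as 0 < 1 < 2 < 3 < 4. Listing each simplex with vertices in this order, K has dimension 1 with simplices:

  0-simplices (5): [0], [1], [2], [3], [4]
  1-simplices (6): [0,1], [0,3], [1,3], [2,3], [2,4], [3,4]

so the chain groups are C_0 ≅ Z^5, C_1 ≅ Z^6.

The boundary map ∂_1: C_1 → C_0 is given by ∂[p,q] = [q] − [p].
The resulting 5×6 matrix has rank 4, and its Smith normal form has invariant factors (1,1,1,1).

Now H_k = ker ∂_k / im ∂_{k+1}, so:

  H_0: rank C_0 − rank ∂_1 = 5 − 4 = 1, and the invariant factors of ∂_1 are all 1, so H_0 ≅ Z.
  H_1: rank ker ∂_1 − rank ∂_2 = (6 − 4) − 0 = 2, and there is no ∂_2, so H_1 ≅ Z^2.

H_0 = Z,  H_1 = Z^2.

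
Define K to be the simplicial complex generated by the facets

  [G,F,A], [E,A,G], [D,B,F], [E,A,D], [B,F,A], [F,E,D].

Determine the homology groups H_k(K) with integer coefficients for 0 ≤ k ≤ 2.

Fix the vertex order A < B < D < E < F < G and write every simplex with vertices in increasing order. Then dim K = 2 and the simplices of K are:

  0-simplices (6): A, B, D, E, F, G
  1-simplices (12): AB, AD, AE, AF, AG, BD, BF, DE, DF, EF, EG, FG
  2-simplices (6): ABF, ADE, AEG, AFG, BDF, DEF

so the chain groups are C_0 ≅ Z^6, C_1 ≅ Z^12, C_2 ≅ Z^6.

Boundary ∂_1: C_1 → C_0 sends each edge [p,q] (with p < q) to q − p.
This gives a 6×12 integer matrix of rank 5; reducing to Smith normal form yields diagonal entries (1,1,1,1,1).

The boundary map ∂_2: C_2 → C_1 maps a triangle to the signed sum of its edges. For instance
  ∂AEG = EG − AG + AE,
  ∂DEF = EF − DF + DE.
This gives a 12×6 integer matrix of rank 6; reducing to Smith normal form yields diagonal entries (1,1,1,1,1,1).

From H_k ≅ ker(∂_k) / im(∂_{k+1}) we obtain:

  H_0: rank C_0 − rank ∂_1 = 6 − 5 = 1, and the invariant factors of ∂_1 are all 1, so H_0 ≅ Z.
  H_1: rank ker ∂_1 − rank ∂_2 = (12 − 5) − 6 = 1, and the invariant factors of ∂_2 are all 1, so H_1 ≅ Z.
  H_2: rank ker ∂_2 − rank ∂_3 = (6 − 6) − 0 = 0, and there is no ∂_3, so H_2 ≅ 0.

As a check, the Euler characteristic is 6 − 12 + 6 = 0, which agrees with 1 − 1 + 0 = 0.
(K is a triangulation of the cylinder S^1 x I.)

H_0 ≅ Z,  H_1 ≅ Z,  H_2 = 0.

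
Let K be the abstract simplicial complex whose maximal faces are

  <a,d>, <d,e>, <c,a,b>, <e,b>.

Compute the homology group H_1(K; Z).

H_1 = Z.

Take the total order a < b < c < d < e on the vertex set. Then K (dimension 2) consists of the simplices:

  0-simplices (5): a, b, c, d, e
  1-simplices (6): ab, ac, ad, bc, be, de
  2-simplices (1): abc

giving chain groups C_0 ≅ Z^5, C_1 ≅ Z^6, C_2 ≅ Z^1.

The boundary map ∂_1: C_1 → C_0 sends each edge [p,q] (with p < q) to q − p. For instance
  ∂ad = d − a.
The resulting 5×6 matrix has rank 4, and its Smith normal form has invariant factors (1,1,1,1).

Boundary ∂_2: C_2 → C_1 sends each 2-simplex [p,q,r] to [q,r] − [p,r] + [p,q]. For instance
  ∂abc = bc − ac + ab.
As a 6×1 matrix over Z this has rank 1, with invariant factors (1).

Computing H_k = (kernel of ∂_k) / (image of ∂_{k+1}):

  H_1: rank ker ∂_1 − rank ∂_2 = (6 − 4) − 1 = 1, and the invariant factors of ∂_2 are all 1, so H_1 ≅ Z.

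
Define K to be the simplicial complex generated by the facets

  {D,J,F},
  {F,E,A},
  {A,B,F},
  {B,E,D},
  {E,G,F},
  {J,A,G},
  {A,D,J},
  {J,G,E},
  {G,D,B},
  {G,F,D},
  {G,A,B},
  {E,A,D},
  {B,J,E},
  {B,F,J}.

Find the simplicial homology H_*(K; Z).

Fix the vertex order A < B < D < E < F < G < J and write every simplex with vertices in increasing order. Then dim K = 2 and the simplices of K are:

  0-simplices (7): A, B, D, E, F, G, J
  1-simplices (21): AB, AD, AE, AF, AG, AJ, BD, BE, BF, BG, BJ, DE, DF, DG, DJ, EF, EG, EJ, FG, FJ, GJ
  2-simplices (14): ABF, ABG, ADE, ADJ, AEF, AGJ, BDE, BDG, BEJ, BFJ, DFG, DFJ, EFG, EGJ

giving chain groups C_0 ≅ Z^7, C_1 ≅ Z^21, C_2 ≅ Z^14.

Boundary ∂_1: C_1 → C_0 maps an edge to its endpoints' difference, ∂[p,q] = q − p. For instance
  ∂AJ = J − A.
As a 7×21 matrix over Z this has rank 6, with invariant factors (1,1,1,1,1,1).

Boundary ∂_2: C_2 → C_1 maps a triangle to the signed sum of its edges. For instance
  ∂AGJ = GJ − AJ + AG,
  ∂BEJ = EJ − BJ + BE.
The resulting 21×14 matrix has rank 13, and its Smith normal form has invariant factors (1,1,1,1,1,1,1,1,1,1,1,1,1).

Now H_k = ker ∂_k / im ∂_{k+1}, so:

  H_0: rank C_0 − rank ∂_1 = 7 − 6 = 1, and the invariant factors of ∂_1 are all 1, so H_0 = Z.
  H_1: rank ker ∂_1 − rank ∂_2 = (21 − 6) − 13 = 2, and the invariant factors of ∂_2 are all 1, so H_1 = Z^2.
  H_2: rank ker ∂_2 − rank ∂_3 = (14 − 13) − 0 = 1, and there is no ∂_3, so H_2 = Z.

H_0 ≅ Z,  H_1 ≅ Z^2,  H_2 ≅ Z.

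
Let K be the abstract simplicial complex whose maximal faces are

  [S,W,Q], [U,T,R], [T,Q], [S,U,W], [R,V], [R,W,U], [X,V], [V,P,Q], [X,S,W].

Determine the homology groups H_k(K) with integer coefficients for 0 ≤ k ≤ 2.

H_0 = Z,  H_1 = Z^3,  H_2 = 0.

K has 9 vertices, 17 edges, 6 triangles.
rank ∂_0 = 0, rank ∂_1 = 8 ⇒ b_0 = 9 − 0 − 8 = 1; all invariant factors of ∂_1 are 1 so no torsion. So H_0 = Z.
rank ∂_1 = 8, rank ∂_2 = 6 ⇒ b_1 = 17 − 8 − 6 = 3; all invariant factors of ∂_2 are 1 so no torsion. So H_1 = Z^3.
rank ∂_2 = 6, rank ∂_3 = 0 ⇒ b_2 = 6 − 6 − 0 = 0. So H_2 = 0.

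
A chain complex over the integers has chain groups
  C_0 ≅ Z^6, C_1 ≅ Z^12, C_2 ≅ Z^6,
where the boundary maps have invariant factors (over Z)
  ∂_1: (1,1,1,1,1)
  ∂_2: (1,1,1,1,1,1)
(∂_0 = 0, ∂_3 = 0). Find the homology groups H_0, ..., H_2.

H_0 ≅ Z,  H_1 ≅ Z,  H_2 = 0.

H_0: b_0 = 6 − 0 − 5 = 1; torsion from ∂_1 factors > 1: none. So H_0 ≅ Z.
H_1: b_1 = 12 − 5 − 6 = 1; torsion from ∂_2 factors > 1: none. So H_1 ≅ Z.
H_2: b_2 = 6 − 6 − 0 = 0; torsion from ∂_3 factors > 1: none. So H_2 ≅ 0.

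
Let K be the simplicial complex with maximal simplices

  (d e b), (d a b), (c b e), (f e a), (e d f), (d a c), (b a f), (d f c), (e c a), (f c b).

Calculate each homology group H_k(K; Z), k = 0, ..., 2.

Order the vertices as a < b < c < d < e < f. Listing each simplex with vertices in this order, K has dimension 2 with simplices:

  0-simplices (6): a, b, c, d, e, f
  1-simplices (15): ab, ac, ad, ae, af, bc, bd, be, bf, cd, ce, cf, de, df, ef
  2-simplices (10): abd, abf, acd, ace, aef, bce, bcf, bde, cdf, def

giving chain groups C_0 ≅ Z^6, C_1 ≅ Z^15, C_2 ≅ Z^10.

∂_1: C_1 → C_0 is given by ∂[p,q] = [q] − [p]. For instance
  ∂bc = c − b.
As a 6×15 matrix over Z this has rank 5, with invariant factors (1,1,1,1,1).

The boundary map ∂_2: C_2 → C_1 sends each 2-simplex [p,q,r] to [q,r] − [p,r] + [p,q]. For instance
  ∂bde = de − be + bd,
  ∂ace = ce − ae + ac.
As a 15×10 matrix over Z this has rank 10, with invariant factors (1,1,1,1,1,1,1,1,1,2).

Computing H_k = (kernel of ∂_k) / (image of ∂_{k+1}):

  H_0: rank C_0 − rank ∂_1 = 6 − 5 = 1, and the invariant factors of ∂_1 are all 1, so H_0 ≅ Z.
  H_1: rank ker ∂_1 − rank ∂_2 = (15 − 5) − 10 = 0, and ∂_2 has invariant factor 2 > 1, so H_1 ≅ Z/2Z.
  H_2: rank ker ∂_2 − rank ∂_3 = (10 − 10) − 0 = 0, and there is no ∂_3, so H_2 ≅ 0.

(K is a triangulation of the real projective plane RP^2.)

H_0 ≅ Z,  H_1 ≅ Z/2Z,  H_2 = 0.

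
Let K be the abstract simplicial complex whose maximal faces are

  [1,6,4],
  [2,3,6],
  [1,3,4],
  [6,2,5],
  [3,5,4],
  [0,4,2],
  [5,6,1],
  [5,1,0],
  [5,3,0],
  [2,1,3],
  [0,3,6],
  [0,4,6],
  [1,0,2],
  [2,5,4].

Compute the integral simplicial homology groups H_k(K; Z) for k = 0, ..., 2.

Order the vertices as 0 < 1 < 2 < 3 < 4 < 5 < 6. Listing each simplex with vertices in this order, K has dimension 2 with simplices:

  0-simplices (7): [0], [1], [2], [3], [4], [5], [6]
  1-simplices (21): [0,1], [0,2], [0,3], [0,4], [0,5], [0,6], [1,2], [1,3], [1,4], [1,5], [1,6], [2,3], [2,4], [2,5], [2,6], [3,4], [3,5], [3,6], [4,5], [4,6], [5,6]
  2-simplices (14): [0,1,2], [0,1,5], [0,2,4], [0,3,5], [0,3,6], [0,4,6], [1,2,3], [1,3,4], [1,4,6], [1,5,6], [2,3,6], [2,4,5], [2,5,6], [3,4,5]

so the chain groups are C_0 ≅ Z^7, C_1 ≅ Z^21, C_2 ≅ Z^14.

The boundary map ∂_1: C_1 → C_0 is given by ∂[p,q] = [q] − [p].
This gives a 7×21 integer matrix of rank 6; reducing to Smith normal form yields diagonal entries (1,1,1,1,1,1).

Boundary ∂_2: C_2 → C_1 maps a triangle to the signed sum of its edges. For instance
  ∂[0,4,6] = [4,6] − [0,6] + [0,4],
  ∂[0,3,6] = [3,6] − [0,6] + [0,3].
The resulting 21×14 matrix has rank 13, and its Smith normal form has invariant factors (1,1,1,1,1,1,1,1,1,1,1,1,1).

Reading off H_k = ker ∂_k / im ∂_{k+1}:

  H_0: rank C_0 − rank ∂_1 = 7 − 6 = 1, and the invariant factors of ∂_1 are all 1, so H_0 ≅ Z.
  H_1: rank ker ∂_1 − rank ∂_2 = (21 − 6) − 13 = 2, and the invariant factors of ∂_2 are all 1, so H_1 ≅ Z^2.
  H_2: rank ker ∂_2 − rank ∂_3 = (14 − 13) − 0 = 1, and there is no ∂_3, so H_2 ≅ Z.

As a check, the Euler characteristic is 7 − 21 + 14 = 0, which agrees with 1 − 2 + 1 = 0.
(K is a triangulation of the torus T^2.)

H_0 ≅ Z,  H_1 ≅ Z^2,  H_2 ≅ Z.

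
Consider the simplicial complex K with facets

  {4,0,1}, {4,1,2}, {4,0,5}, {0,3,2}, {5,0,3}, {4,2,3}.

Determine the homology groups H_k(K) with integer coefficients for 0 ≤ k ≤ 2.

Order the vertices as 0 < 1 < 2 < 3 < 4 < 5. Listing each simplex with vertices in this order, K has dimension 2 with simplices:

  0-simplices (6): [0], [1], [2], [3], [4], [5]
  1-simplices (12): [0,1], [0,2], [0,3], [0,4], [0,5], [1,2], [1,4], [2,3], [2,4], [3,4], [3,5], [4,5]
  2-simplices (6): [0,1,4], [0,2,3], [0,3,5], [0,4,5], [1,2,4], [2,3,4]

giving chain groups C_0 ≅ Z^6, C_1 ≅ Z^12, C_2 ≅ Z^6.

Boundary ∂_1: C_1 → C_0 is given by ∂[p,q] = [q] − [p].
The resulting 6×12 matrix has rank 5, and its Smith normal form has invariant factors (1,1,1,1,1).

∂_2: C_2 → C_1 acts by ∂[p,q,r] = [q,r] − [p,r] + [p,q]. For instance
  ∂[1,2,4] = [2,4] − [1,4] + [1,2],
  ∂[0,2,3] = [2,3] − [0,3] + [0,2].
The 12×6 boundary matrix has rank 6 and Smith normal form diag(1,1,1,1,1,1).

From H_k ≅ ker(∂_k) / im(∂_{k+1}) we obtain:

  H_0: rank C_0 − rank ∂_1 = 6 − 5 = 1, and the invariant factors of ∂_1 are all 1, so H_0 ≅ Z.
  H_1: rank ker ∂_1 − rank ∂_2 = (12 − 5) − 6 = 1, and the invariant factors of ∂_2 are all 1, so H_1 ≅ Z.
  H_2: rank ker ∂_2 − rank ∂_3 = (6 − 6) − 0 = 0, and there is no ∂_3, so H_2 ≅ 0.

As a check, the Euler characteristic is 6 − 12 + 6 = 0, which agrees with 1 − 1 + 0 = 0.

H_0 ≅ Z,  H_1 ≅ Z,  H_2 = 0.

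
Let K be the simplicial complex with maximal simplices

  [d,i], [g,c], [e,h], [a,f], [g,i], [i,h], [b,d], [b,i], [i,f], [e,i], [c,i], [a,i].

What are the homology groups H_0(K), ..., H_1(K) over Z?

We work with the vertex ordering a < b < c < d < e < f < g < h < i. The simplices of K, each written with vertices in increasing order, are:

  0-simplices (9): a, b, c, d, e, f, g, h, i
  1-simplices (12): af, ai, bd, bi, cg, ci, di, eh, ei, fi, gi, hi

giving chain groups C_0 ≅ Z^9, C_1 ≅ Z^12.

∂_1: C_1 → C_0 is given by ∂[p,q] = [q] − [p].
This gives a 9×12 integer matrix of rank 8; reducing to Smith normal form yields diagonal entries (1,1,1,1,1,1,1,1).

Computing H_k = (kernel of ∂_k) / (image of ∂_{k+1}):

  H_0: rank C_0 − rank ∂_1 = 9 − 8 = 1, and the invariant factors of ∂_1 are all 1, so H_0 ≅ Z.
  H_1: rank ker ∂_1 − rank ∂_2 = (12 − 8) − 0 = 4, and there is no ∂_2, so H_1 ≅ Z^4.

(K is a triangulation of a wedge of 4 circles.)

H_0 ≅ Z,  H_1 ≅ Z^4.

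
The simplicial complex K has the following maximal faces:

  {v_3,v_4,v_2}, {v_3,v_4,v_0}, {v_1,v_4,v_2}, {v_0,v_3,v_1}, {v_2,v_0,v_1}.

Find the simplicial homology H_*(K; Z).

H_0 = Z,  H_1 = Z,  H_2 = 0.

Take the total order v_0 < v_1 < v_2 < v_3 < v_4 on the vertex set. Then K (dimension 2) consists of the simplices:

  0-simplices (5): [v_0], [v_1], [v_2], [v_3], [v_4]
  1-simplices (10): [v_0,v_1], [v_0,v_2], [v_0,v_3], [v_0,v_4], [v_1,v_2], [v_1,v_3], [v_1,v_4], [v_2,v_3], [v_2,v_4], [v_3,v_4]
  2-simplices (5): [v_0,v_1,v_2], [v_0,v_1,v_3], [v_0,v_3,v_4], [v_1,v_2,v_4], [v_2,v_3,v_4]

giving chain groups C_0 ≅ Z^5, C_1 ≅ Z^10, C_2 ≅ Z^5.

The boundary map ∂_1: C_1 → C_0 sends each edge [p,q] (with p < q) to q − p.
The 5×10 boundary matrix has rank 4 and Smith normal form diag(1,1,1,1).

The boundary map ∂_2: C_2 → C_1 acts by ∂[p,q,r] = [q,r] − [p,r] + [p,q]. For instance
  ∂[v_0,v_1,v_2] = [v_1,v_2] − [v_0,v_2] + [v_0,v_1],
  ∂[v_0,v_1,v_3] = [v_1,v_3] − [v_0,v_3] + [v_0,v_1].
The resulting 10×5 matrix has rank 5, and its Smith normal form has invariant factors (1,1,1,1,1).

From H_k ≅ ker(∂_k) / im(∂_{k+1}) we obtain:

  H_0: rank C_0 − rank ∂_1 = 5 − 4 = 1, and the invariant factors of ∂_1 are all 1, so H_0 ≅ Z.
  H_1: rank ker ∂_1 − rank ∂_2 = (10 − 4) − 5 = 1, and the invariant factors of ∂_2 are all 1, so H_1 ≅ Z.
  H_2: rank ker ∂_2 − rank ∂_3 = (5 − 5) − 0 = 0, and there is no ∂_3, so H_2 ≅ 0.

(K is a triangulation of the Möbius band.)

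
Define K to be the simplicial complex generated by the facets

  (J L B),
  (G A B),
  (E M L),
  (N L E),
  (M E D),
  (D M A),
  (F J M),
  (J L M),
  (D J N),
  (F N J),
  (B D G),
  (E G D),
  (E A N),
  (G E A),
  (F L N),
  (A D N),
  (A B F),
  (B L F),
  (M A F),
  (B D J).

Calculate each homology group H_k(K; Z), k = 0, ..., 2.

Order the vertices as A < B < D < E < F < G < J < L < M < N. Listing each simplex with vertices in this order, K has dimension 2 with simplices:

  0-simplices (10): A, B, D, E, F, G, J, L, M, N
  1-simplices (30): AB, AD, AE, AF, AG, AM, AN, BD, BF, BG, BJ, BL, DE, DG, DJ, DM, DN, EG, EL, EM, EN, FJ, FL, FM, FN, JL, JM, JN, LM, LN
  2-simplices (20): ABF, ABG, ADM, ADN, AEG, AEN, AFM, BDG, BDJ, BFL, BJL, DEG, DEM, DJN, ELM, ELN, FJM, FJN, FLN, JLM

Hence C_0 ≅ Z^10, C_1 ≅ Z^30, C_2 ≅ Z^20.

∂_1: C_1 → C_0 sends each edge [p,q] (with p < q) to q − p.
This gives a 10×30 integer matrix of rank 9; reducing to Smith normal form yields diagonal entries (1,1,1,1,1,1,1,1,1).

∂_2: C_2 → C_1 sends each 2-simplex [p,q,r] to [q,r] − [p,r] + [p,q]. For instance
  ∂DEG = EG − DG + DE,
  ∂ADN = DN − AN + AD.
This gives a 30×20 integer matrix of rank 20; reducing to Smith normal form yields diagonal entries (1,1,1,1,1,1,1,1,1,1,1,1,1,1,1,1,1,1,1,2).

Reading off H_k = ker ∂_k / im ∂_{k+1}:

  H_0: rank C_0 − rank ∂_1 = 10 − 9 = 1, and the invariant factors of ∂_1 are all 1, so H_0 ≅ Z.
  H_1: rank ker ∂_1 − rank ∂_2 = (30 − 9) − 20 = 1, and ∂_2 has invariant factor 2 > 1, so H_1 ≅ Z ⊕ Z/2Z.
  H_2: rank ker ∂_2 − rank ∂_3 = (20 − 20) − 0 = 0, and there is no ∂_3, so H_2 ≅ 0.

As a check, the Euler characteristic is 10 − 30 + 20 = 0, which agrees with 1 − 1 + 0 = 0.

H_0 = Z,  H_1 = Z ⊕ Z/2Z,  H_2 = 0.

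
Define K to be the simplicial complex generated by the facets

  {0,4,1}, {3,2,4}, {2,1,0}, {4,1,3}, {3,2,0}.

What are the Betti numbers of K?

b_0 = 1, b_1 = 1, b_2 = 0.

K has 5 vertices, 10 edges, 5 triangles.
rank ∂_0 = 0, rank ∂_1 = 4 ⇒ b_0 = 5 − 0 − 4 = 1; all invariant factors of ∂_1 are 1 so no torsion. So H_0 ≅ Z.
rank ∂_1 = 4, rank ∂_2 = 5 ⇒ b_1 = 10 − 4 − 5 = 1; all invariant factors of ∂_2 are 1 so no torsion. So H_1 ≅ Z.
rank ∂_2 = 5, rank ∂_3 = 0 ⇒ b_2 = 5 − 5 − 0 = 0. So H_2 ≅ 0.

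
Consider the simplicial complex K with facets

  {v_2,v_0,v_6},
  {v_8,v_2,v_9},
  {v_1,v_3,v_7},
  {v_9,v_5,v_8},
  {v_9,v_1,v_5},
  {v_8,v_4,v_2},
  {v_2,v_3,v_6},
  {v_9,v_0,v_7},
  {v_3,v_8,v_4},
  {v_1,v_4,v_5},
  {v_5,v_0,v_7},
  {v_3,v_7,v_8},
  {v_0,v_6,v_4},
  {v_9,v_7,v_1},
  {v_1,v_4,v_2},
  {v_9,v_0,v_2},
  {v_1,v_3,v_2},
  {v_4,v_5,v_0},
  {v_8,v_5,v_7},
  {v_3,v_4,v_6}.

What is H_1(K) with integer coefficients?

K has 10 vertices, 30 edges, 20 triangles.
rank ∂_1 = 9, rank ∂_2 = 20 ⇒ b_1 = 30 − 9 − 20 = 1; ∂_2 has invariant factor(s) [2] giving torsion. So H_1 = Z ⊕ Z/2.

H_1 = Z ⊕ Z/2.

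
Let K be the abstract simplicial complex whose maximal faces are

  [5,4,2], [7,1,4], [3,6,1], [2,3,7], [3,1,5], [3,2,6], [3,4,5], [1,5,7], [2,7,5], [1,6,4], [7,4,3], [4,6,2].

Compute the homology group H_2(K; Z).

H_2 ≅ 0.

Take the total order 1 < 2 < 3 < 4 < 5 < 6 < 7 on the vertex set. Then K (dimension 2) consists of the simplices:

  0-simplices (7): [1], [2], [3], [4], [5], [6], [7]
  1-simplices (18): [1,3], [1,4], [1,5], [1,6], [1,7], [2,3], [2,4], [2,5], [2,6], [2,7], [3,4], [3,5], [3,6], [3,7], [4,5], [4,6], [4,7], [5,7]
  2-simplices (12): [1,3,5], [1,3,6], [1,4,6], [1,4,7], [1,5,7], [2,3,6], [2,3,7], [2,4,5], [2,4,6], [2,5,7], [3,4,5], [3,4,7]

Hence C_0 ≅ Z^7, C_1 ≅ Z^18, C_2 ≅ Z^12.

∂_1: C_1 → C_0 maps an edge to its endpoints' difference, ∂[p,q] = q − p.
As a 7×18 matrix over Z this has rank 6, with invariant factors (1,1,1,1,1,1).

∂_2: C_2 → C_1 acts by ∂[p,q,r] = [q,r] − [p,r] + [p,q]. For instance
  ∂[1,3,5] = [3,5] − [1,5] + [1,3],
  ∂[2,4,5] = [4,5] − [2,5] + [2,4].
As a 18×12 matrix over Z this has rank 12, with invariant factors (1,1,1,1,1,1,1,1,1,1,1,2).

Computing H_k = (kernel of ∂_k) / (image of ∂_{k+1}):

  H_2: rank ker ∂_2 − rank ∂_3 = (12 − 12) − 0 = 0, and there is no ∂_3, so H_2 ≅ 0.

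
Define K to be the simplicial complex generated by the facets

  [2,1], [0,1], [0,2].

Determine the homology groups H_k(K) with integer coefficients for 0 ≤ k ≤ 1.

K has 3 vertices, 3 edges.
rank ∂_0 = 0, rank ∂_1 = 2 ⇒ b_0 = 3 − 0 − 2 = 1; all invariant factors of ∂_1 are 1 so no torsion. So H_0 = Z.
rank ∂_1 = 2, rank ∂_2 = 0 ⇒ b_1 = 3 − 2 − 0 = 1. So H_1 = Z.

H_0 ≅ Z,  H_1 ≅ Z.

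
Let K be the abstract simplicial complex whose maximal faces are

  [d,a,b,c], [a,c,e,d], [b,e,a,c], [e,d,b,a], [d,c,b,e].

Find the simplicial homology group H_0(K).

H_0 = Z.

Order the vertices as a < b < c < d < e. Listing each simplex with vertices in this order, K has dimension 3 with simplices:

  0-simplices (5): a, b, c, d, e
  1-simplices (10): ab, ac, ad, ae, bc, bd, be, cd, ce, de
  2-simplices (10): abc, abd, abe, acd, ace, ade, bcd, bce, bde, cde
  3-simplices (5): abcd, abce, abde, acde, bcde

Hence C_0 ≅ Z^5, C_1 ≅ Z^10, C_2 ≅ Z^10, C_3 ≅ Z^5.

∂_1: C_1 → C_0 maps an edge to its endpoints' difference, ∂[p,q] = q − p.
The resulting 5×10 matrix has rank 4, and its Smith normal form has invariant factors (1,1,1,1).

The boundary map ∂_2: C_2 → C_1 acts by ∂[p,q,r] = [q,r] − [p,r] + [p,q]. For instance
  ∂bce = ce − be + bc,
  ∂abd = bd − ad + ab.
The 10×10 boundary matrix has rank 6 and Smith normal form diag(1,1,1,1,1,1).

∂_3: C_3 → C_2 sends each 3-simplex σ to the alternating sum Σ_i (−1)^i (σ with its i-th vertex removed). For instance
  ∂abce = bce − ace + abe − abc,
  ∂abde = bde − ade + abe − abd.
As a 10×5 matrix over Z this has rank 4, with invariant factors (1,1,1,1).

Computing H_k = (kernel of ∂_k) / (image of ∂_{k+1}):

  H_0: rank C_0 − rank ∂_1 = 5 − 4 = 1, and the invariant factors of ∂_1 are all 1, so H_0 = Z.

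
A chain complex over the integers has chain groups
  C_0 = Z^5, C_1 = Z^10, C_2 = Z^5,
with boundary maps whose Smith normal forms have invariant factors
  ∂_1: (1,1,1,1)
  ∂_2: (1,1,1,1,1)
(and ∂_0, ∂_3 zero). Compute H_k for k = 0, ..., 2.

H_0 = Z,  H_1 = Z,  H_2 = 0.

H_0: b_0 = 5 − 0 − 4 = 1; torsion from ∂_1 factors > 1: none. So H_0 = Z.
H_1: b_1 = 10 − 4 − 5 = 1; torsion from ∂_2 factors > 1: none. So H_1 = Z.
H_2: b_2 = 5 − 5 − 0 = 0; torsion from ∂_3 factors > 1: none. So H_2 = 0.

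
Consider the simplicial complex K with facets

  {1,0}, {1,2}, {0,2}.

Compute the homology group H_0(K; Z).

H_0 ≅ Z.

We work with the vertex ordering 0 < 1 < 2. The simplices of K, each written with vertices in increasing order, are:

  0-simplices (3): [0], [1], [2]
  1-simplices (3): [0,1], [0,2], [1,2]

giving chain groups C_0 ≅ Z^3, C_1 ≅ Z^3.

The boundary map ∂_1: C_1 → C_0 sends each edge [p,q] (with p < q) to q − p. For instance
  ∂[0,1] = [1] − [0].
The resulting 3×3 matrix has rank 2, and its Smith normal form has invariant factors (1,1).

Computing H_k = (kernel of ∂_k) / (image of ∂_{k+1}):

  H_0: rank C_0 − rank ∂_1 = 3 − 2 = 1, and the invariant factors of ∂_1 are all 1, so H_0 = Z.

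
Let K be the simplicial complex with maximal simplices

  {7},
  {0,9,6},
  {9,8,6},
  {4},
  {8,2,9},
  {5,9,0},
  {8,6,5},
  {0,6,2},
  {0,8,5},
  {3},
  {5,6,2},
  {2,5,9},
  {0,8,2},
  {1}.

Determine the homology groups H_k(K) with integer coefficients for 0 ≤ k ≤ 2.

H_0 ≅ Z^5,  H_1 ≅ Z/2,  H_2 = 0.

Fix the vertex order 0 < 1 < 2 < 3 < 4 < 5 < 6 < 7 < 8 < 9 and write every simplex with vertices in increasing order. Then dim K = 2 and the simplices of K are:

  0-simplices (10): [0], [1], [2], [3], [4], [5], [6], [7], [8], [9]
  1-simplices (15): [0,2], [0,5], [0,6], [0,8], [0,9], [2,5], [2,6], [2,8], [2,9], [5,6], [5,8], [5,9], [6,8], [6,9], [8,9]
  2-simplices (10): [0,2,6], [0,2,8], [0,5,8], [0,5,9], [0,6,9], [2,5,6], [2,5,9], [2,8,9], [5,6,8], [6,8,9]

so the chain groups are C_0 ≅ Z^10, C_1 ≅ Z^15, C_2 ≅ Z^10.

The boundary map ∂_1: C_1 → C_0 sends each edge [p,q] (with p < q) to q − p.
This gives a 10×15 integer matrix of rank 5; reducing to Smith normal form yields diagonal entries (1,1,1,1,1).

∂_2: C_2 → C_1 acts by ∂[p,q,r] = [q,r] − [p,r] + [p,q]. For instance
  ∂[2,8,9] = [8,9] − [2,9] + [2,8],
  ∂[5,6,8] = [6,8] − [5,8] + [5,6].
The resulting 15×10 matrix has rank 10, and its Smith normal form has invariant factors (1,1,1,1,1,1,1,1,1,2).

From H_k ≅ ker(∂_k) / im(∂_{k+1}) we obtain:

  H_0: rank C_0 − rank ∂_1 = 10 − 5 = 5, and the invariant factors of ∂_1 are all 1, so H_0 ≅ Z^5.
  H_1: rank ker ∂_1 − rank ∂_2 = (15 − 5) − 10 = 0, and ∂_2 has invariant factor 2 > 1, so H_1 ≅ Z/2.
  H_2: rank ker ∂_2 − rank ∂_3 = (10 − 10) − 0 = 0, and there is no ∂_3, so H_2 ≅ 0.

As a check, the Euler characteristic is 10 − 15 + 10 = 5, which agrees with 5 − 0 + 0 = 5.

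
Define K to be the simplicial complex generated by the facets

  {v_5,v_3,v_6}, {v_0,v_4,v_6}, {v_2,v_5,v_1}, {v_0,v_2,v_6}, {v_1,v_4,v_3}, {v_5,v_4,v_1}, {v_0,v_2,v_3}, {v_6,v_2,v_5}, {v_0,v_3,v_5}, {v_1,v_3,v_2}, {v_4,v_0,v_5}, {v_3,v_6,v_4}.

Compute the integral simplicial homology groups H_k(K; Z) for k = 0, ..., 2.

H_0 = Z,  H_1 = Z/2,  H_2 = 0.

Fix the vertex order v_0 < v_1 < v_2 < v_3 < v_4 < v_5 < v_6 and write every simplex with vertices in increasing order. Then dim K = 2 and the simplices of K are:

  0-simplices (7): [v_0], [v_1], [v_2], [v_3], [v_4], [v_5], [v_6]
  1-simplices (18): (18 of them)
  2-simplices (12): (12 of them)

Hence C_0 ≅ Z^7, C_1 ≅ Z^18, C_2 ≅ Z^12.

The boundary map ∂_1: C_1 → C_0 sends each edge [p,q] (with p < q) to q − p. For instance
  ∂[v_2,v_3] = [v_3] − [v_2].
The 7×18 boundary matrix has rank 6 and Smith normal form diag(1,1,1,1,1,1).

∂_2: C_2 → C_1 sends each 2-simplex [p,q,r] to [q,r] − [p,r] + [p,q]. For instance
  ∂[v_0,v_3,v_5] = [v_3,v_5] − [v_0,v_5] + [v_0,v_3],
  ∂[v_1,v_3,v_4] = [v_3,v_4] − [v_1,v_4] + [v_1,v_3].
The resulting 18×12 matrix has rank 12, and its Smith normal form has invariant factors (1,1,1,1,1,1,1,1,1,1,1,2).

Reading off H_k = ker ∂_k / im ∂_{k+1}:

  H_0: rank C_0 − rank ∂_1 = 7 − 6 = 1, and the invariant factors of ∂_1 are all 1, so H_0 ≅ Z.
  H_1: rank ker ∂_1 − rank ∂_2 = (18 − 6) − 12 = 0, and ∂_2 has invariant factor 2 > 1, so H_1 ≅ Z/2.
  H_2: rank ker ∂_2 − rank ∂_3 = (12 − 12) − 0 = 0, and there is no ∂_3, so H_2 ≅ 0.

(K is a triangulation of the real projective plane RP^2.)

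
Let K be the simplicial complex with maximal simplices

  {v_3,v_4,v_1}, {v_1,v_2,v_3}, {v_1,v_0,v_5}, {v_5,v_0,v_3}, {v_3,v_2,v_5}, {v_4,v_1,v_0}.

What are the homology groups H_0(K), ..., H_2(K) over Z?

K has 6 vertices, 12 edges, 6 triangles.
rank ∂_0 = 0, rank ∂_1 = 5 ⇒ b_0 = 6 − 0 − 5 = 1; all invariant factors of ∂_1 are 1 so no torsion. So H_0 ≅ Z.
rank ∂_1 = 5, rank ∂_2 = 6 ⇒ b_1 = 12 − 5 − 6 = 1; all invariant factors of ∂_2 are 1 so no torsion. So H_1 ≅ Z.
rank ∂_2 = 6, rank ∂_3 = 0 ⇒ b_2 = 6 − 6 − 0 = 0. So H_2 ≅ 0.

H_0 = Z,  H_1 = Z,  H_2 = 0.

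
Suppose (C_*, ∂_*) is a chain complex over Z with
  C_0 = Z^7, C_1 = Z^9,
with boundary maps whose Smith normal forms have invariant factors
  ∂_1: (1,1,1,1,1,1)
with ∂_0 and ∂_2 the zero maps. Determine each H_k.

H_0: b_0 = 7 − 0 − 6 = 1; torsion from ∂_1 factors > 1: none. So H_0 = Z.
H_1: b_1 = 9 − 6 − 0 = 3; torsion from ∂_2 factors > 1: none. So H_1 = Z^3.

H_0 = Z,  H_1 = Z^3.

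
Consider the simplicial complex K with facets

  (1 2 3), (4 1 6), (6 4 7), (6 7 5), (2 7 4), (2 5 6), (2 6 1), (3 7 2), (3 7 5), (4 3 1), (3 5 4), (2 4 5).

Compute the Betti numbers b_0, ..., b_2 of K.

b_0 = 1, b_1 = 0, b_2 = 0.

Order the vertices as 1 < 2 < 3 < 4 < 5 < 6 < 7. Listing each simplex with vertices in this order, K has dimension 2 with simplices:

  0-simplices (7): [1], [2], [3], [4], [5], [6], [7]
  1-simplices (18): [1,2], [1,3], [1,4], [1,6], [2,3], [2,4], [2,5], [2,6], [2,7], [3,4], [3,5], [3,7], [4,5], [4,6], [4,7], [5,6], [5,7], [6,7]
  2-simplices (12): [1,2,3], [1,2,6], [1,3,4], [1,4,6], [2,3,7], [2,4,5], [2,4,7], [2,5,6], [3,4,5], [3,5,7], [4,6,7], [5,6,7]

giving chain groups C_0 ≅ Z^7, C_1 ≅ Z^18, C_2 ≅ Z^12.

∂_1: C_1 → C_0 sends each edge [p,q] (with p < q) to q − p.
This gives a 7×18 integer matrix of rank 6; reducing to Smith normal form yields diagonal entries (1,1,1,1,1,1).

∂_2: C_2 → C_1 sends each 2-simplex [p,q,r] to [q,r] − [p,r] + [p,q]. For instance
  ∂[1,3,4] = [3,4] − [1,4] + [1,3],
  ∂[1,2,6] = [2,6] − [1,6] + [1,2].
As a 18×12 matrix over Z this has rank 12, with invariant factors (1,1,1,1,1,1,1,1,1,1,1,2).

Computing H_k = (kernel of ∂_k) / (image of ∂_{k+1}):

  H_0: rank C_0 − rank ∂_1 = 7 − 6 = 1, and the invariant factors of ∂_1 are all 1, so H_0 = Z.
  H_1: rank ker ∂_1 − rank ∂_2 = (18 − 6) − 12 = 0, and ∂_2 has invariant factor 2 > 1, so H_1 = Z/2Z.
  H_2: rank ker ∂_2 − rank ∂_3 = (12 − 12) − 0 = 0, and there is no ∂_3, so H_2 = 0.

Hence the Betti numbers are b_0 = 1, b_1 = 0, b_2 = 0.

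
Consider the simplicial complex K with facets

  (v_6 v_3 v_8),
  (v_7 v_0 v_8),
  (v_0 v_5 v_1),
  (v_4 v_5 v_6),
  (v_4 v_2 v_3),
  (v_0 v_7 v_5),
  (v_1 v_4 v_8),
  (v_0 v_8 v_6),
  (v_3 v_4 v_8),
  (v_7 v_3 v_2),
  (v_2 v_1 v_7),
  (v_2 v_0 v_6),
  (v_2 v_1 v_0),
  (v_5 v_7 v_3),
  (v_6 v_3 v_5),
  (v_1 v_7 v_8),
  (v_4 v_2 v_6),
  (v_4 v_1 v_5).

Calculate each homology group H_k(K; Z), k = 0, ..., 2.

We work with the vertex ordering v_0 < v_1 < v_2 < v_3 < v_4 < v_5 < v_6 < v_7 < v_8. The simplices of K, each written with vertices in increasing order, are:

  0-simplices (9): [v_0], [v_1], [v_2], [v_3], [v_4], [v_5], [v_6], [v_7], [v_8]
  1-simplices (27): (27 of them)
  2-simplices (18): (18 of them)

so the chain groups are C_0 ≅ Z^9, C_1 ≅ Z^27, C_2 ≅ Z^18.

∂_1: C_1 → C_0 is given by ∂[p,q] = [q] − [p]. For instance
  ∂[v_1,v_5] = [v_5] − [v_1].
This gives a 9×27 integer matrix of rank 8; reducing to Smith normal form yields diagonal entries (1,1,1,1,1,1,1,1).

∂_2: C_2 → C_1 acts by ∂[p,q,r] = [q,r] − [p,r] + [p,q]. For instance
  ∂[v_1,v_7,v_8] = [v_7,v_8] − [v_1,v_8] + [v_1,v_7],
  ∂[v_1,v_4,v_8] = [v_4,v_8] − [v_1,v_8] + [v_1,v_4].
As a 27×18 matrix over Z this has rank 18, with invariant factors (1,1,1,1,1,1,1,1,1,1,1,1,1,1,1,1,1,2).

From H_k ≅ ker(∂_k) / im(∂_{k+1}) we obtain:

  H_0: rank C_0 − rank ∂_1 = 9 − 8 = 1, and the invariant factors of ∂_1 are all 1, so H_0 = Z.
  H_1: rank ker ∂_1 − rank ∂_2 = (27 − 8) − 18 = 1, and ∂_2 has invariant factor 2 > 1, so H_1 = Z ⊕ Z_2.
  H_2: rank ker ∂_2 − rank ∂_3 = (18 − 18) − 0 = 0, and there is no ∂_3, so H_2 = 0.

As a check, the Euler characteristic is 9 − 27 + 18 = 0, which agrees with 1 − 1 + 0 = 0.
(K is a triangulation of the Klein bottle.)

H_0 = Z,  H_1 = Z ⊕ Z_2,  H_2 = 0.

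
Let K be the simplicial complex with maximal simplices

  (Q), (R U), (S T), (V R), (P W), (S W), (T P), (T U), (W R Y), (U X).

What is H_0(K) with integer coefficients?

H_0 ≅ Z^2.

K has 10 vertices, 11 edges, 1 triangle.
rank ∂_0 = 0, rank ∂_1 = 8 ⇒ b_0 = 10 − 0 − 8 = 2; all invariant factors of ∂_1 are 1 so no torsion. So H_0 = Z^2.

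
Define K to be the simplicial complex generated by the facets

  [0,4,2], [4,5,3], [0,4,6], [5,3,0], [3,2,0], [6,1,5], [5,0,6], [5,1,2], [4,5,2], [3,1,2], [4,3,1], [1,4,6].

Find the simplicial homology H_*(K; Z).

H_0 ≅ Z,  H_1 ≅ Z_2,  H_2 = 0.

Take the total order 0 < 1 < 2 < 3 < 4 < 5 < 6 on the vertex set. Then K (dimension 2) consists of the simplices:

  0-simplices (7): [0], [1], [2], [3], [4], [5], [6]
  1-simplices (18): [0,2], [0,3], [0,4], [0,5], [0,6], [1,2], [1,3], [1,4], [1,5], [1,6], [2,3], [2,4], [2,5], [3,4], [3,5], [4,5], [4,6], [5,6]
  2-simplices (12): [0,2,3], [0,2,4], [0,3,5], [0,4,6], [0,5,6], [1,2,3], [1,2,5], [1,3,4], [1,4,6], [1,5,6], [2,4,5], [3,4,5]

giving chain groups C_0 ≅ Z^7, C_1 ≅ Z^18, C_2 ≅ Z^12.

Boundary ∂_1: C_1 → C_0 maps an edge to its endpoints' difference, ∂[p,q] = q − p.
As a 7×18 matrix over Z this has rank 6, with invariant factors (1,1,1,1,1,1).

∂_2: C_2 → C_1 sends each 2-simplex [p,q,r] to [q,r] − [p,r] + [p,q]. For instance
  ∂[1,3,4] = [3,4] − [1,4] + [1,3],
  ∂[0,3,5] = [3,5] − [0,5] + [0,3].
As a 18×12 matrix over Z this has rank 12, with invariant factors (1,1,1,1,1,1,1,1,1,1,1,2).

Computing H_k = (kernel of ∂_k) / (image of ∂_{k+1}):

  H_0: rank C_0 − rank ∂_1 = 7 − 6 = 1, and the invariant factors of ∂_1 are all 1, so H_0 ≅ Z.
  H_1: rank ker ∂_1 − rank ∂_2 = (18 − 6) − 12 = 0, and ∂_2 has invariant factor 2 > 1, so H_1 ≅ Z_2.
  H_2: rank ker ∂_2 − rank ∂_3 = (12 − 12) − 0 = 0, and there is no ∂_3, so H_2 ≅ 0.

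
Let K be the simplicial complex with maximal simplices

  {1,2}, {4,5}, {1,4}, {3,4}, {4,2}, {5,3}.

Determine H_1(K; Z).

Order the vertices as 1 < 2 < 3 < 4 < 5. Listing each simplex with vertices in this order, K has dimension 1 with simplices:

  0-simplices (5): [1], [2], [3], [4], [5]
  1-simplices (6): [1,2], [1,4], [2,4], [3,4], [3,5], [4,5]

giving chain groups C_0 ≅ Z^5, C_1 ≅ Z^6.

Boundary ∂_1: C_1 → C_0 sends each edge [p,q] (with p < q) to q − p.
The 5×6 boundary matrix has rank 4 and Smith normal form diag(1,1,1,1).

From H_k ≅ ker(∂_k) / im(∂_{k+1}) we obtain:

  H_1: rank ker ∂_1 − rank ∂_2 = (6 − 4) − 0 = 2, and there is no ∂_2, so H_1 ≅ Z^2.

(K is a triangulation of a wedge of 2 circles.)

H_1 = Z^2.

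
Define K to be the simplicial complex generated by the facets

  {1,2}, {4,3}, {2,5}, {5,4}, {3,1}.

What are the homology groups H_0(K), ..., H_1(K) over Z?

We work with the vertex ordering 1 < 2 < 3 < 4 < 5. The simplices of K, each written with vertices in increasing order, are:

  0-simplices (5): [1], [2], [3], [4], [5]
  1-simplices (5): [1,2], [1,3], [2,5], [3,4], [4,5]

Hence C_0 ≅ Z^5, C_1 ≅ Z^5.

The boundary map ∂_1: C_1 → C_0 is given by ∂[p,q] = [q] − [p]. For instance
  ∂[1,3] = [3] − [1].
As a 5×5 matrix over Z this has rank 4, with invariant factors (1,1,1,1).

Computing H_k = (kernel of ∂_k) / (image of ∂_{k+1}):

  H_0: rank C_0 − rank ∂_1 = 5 − 4 = 1, and the invariant factors of ∂_1 are all 1, so H_0 = Z.
  H_1: rank ker ∂_1 − rank ∂_2 = (5 − 4) − 0 = 1, and there is no ∂_2, so H_1 = Z.

As a check, the Euler characteristic is 5 − 5 = 0, which agrees with 1 − 1 = 0.
(K is a triangulation of the circle S^1.)

H_0 = Z,  H_1 = Z.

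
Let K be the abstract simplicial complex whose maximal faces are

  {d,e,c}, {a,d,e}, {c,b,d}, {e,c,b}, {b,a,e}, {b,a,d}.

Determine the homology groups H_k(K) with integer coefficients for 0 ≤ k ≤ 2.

H_0 ≅ Z,  H_1 = 0,  H_2 ≅ Z.

K has 5 vertices, 9 edges, 6 triangles.
rank ∂_0 = 0, rank ∂_1 = 4 ⇒ b_0 = 5 − 0 − 4 = 1; all invariant factors of ∂_1 are 1 so no torsion. So H_0 = Z.
rank ∂_1 = 4, rank ∂_2 = 5 ⇒ b_1 = 9 − 4 − 5 = 0; all invariant factors of ∂_2 are 1 so no torsion. So H_1 = 0.
rank ∂_2 = 5, rank ∂_3 = 0 ⇒ b_2 = 6 − 5 − 0 = 1. So H_2 = Z.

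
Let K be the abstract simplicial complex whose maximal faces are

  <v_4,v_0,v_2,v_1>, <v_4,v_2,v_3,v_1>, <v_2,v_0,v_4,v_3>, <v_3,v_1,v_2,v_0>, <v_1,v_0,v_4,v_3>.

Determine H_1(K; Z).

Fix the vertex order v_0 < v_1 < v_2 < v_3 < v_4 and write every simplex with vertices in increasing order. Then dim K = 3 and the simplices of K are:

  0-simplices (5): [v_0], [v_1], [v_2], [v_3], [v_4]
  1-simplices (10): [v_0,v_1], [v_0,v_2], [v_0,v_3], [v_0,v_4], [v_1,v_2], [v_1,v_3], [v_1,v_4], [v_2,v_3], [v_2,v_4], [v_3,v_4]
  2-simplices (10): [v_0,v_1,v_2], [v_0,v_1,v_3], [v_0,v_1,v_4], [v_0,v_2,v_3], [v_0,v_2,v_4], [v_0,v_3,v_4], [v_1,v_2,v_3], [v_1,v_2,v_4], [v_1,v_3,v_4], [v_2,v_3,v_4]
  3-simplices (5): [v_0,v_1,v_2,v_3], [v_0,v_1,v_2,v_4], [v_0,v_1,v_3,v_4], [v_0,v_2,v_3,v_4], [v_1,v_2,v_3,v_4]

so the chain groups are C_0 ≅ Z^5, C_1 ≅ Z^10, C_2 ≅ Z^10, C_3 ≅ Z^5.

∂_1: C_1 → C_0 maps an edge to its endpoints' difference, ∂[p,q] = q − p.
The 5×10 boundary matrix has rank 4 and Smith normal form diag(1,1,1,1).

∂_2: C_2 → C_1 sends each 2-simplex [p,q,r] to [q,r] − [p,r] + [p,q]. For instance
  ∂[v_0,v_1,v_2] = [v_1,v_2] − [v_0,v_2] + [v_0,v_1],
  ∂[v_1,v_2,v_4] = [v_2,v_4] − [v_1,v_4] + [v_1,v_2].
The 10×10 boundary matrix has rank 6 and Smith normal form diag(1,1,1,1,1,1).

Boundary ∂_3: C_3 → C_2 sends each 3-simplex σ to the alternating sum Σ_i (−1)^i (σ with its i-th vertex removed). For instance
  ∂[v_1,v_2,v_3,v_4] = [v_2,v_3,v_4] − [v_1,v_3,v_4] + [v_1,v_2,v_4] − [v_1,v_2,v_3],
  ∂[v_0,v_2,v_3,v_4] = [v_2,v_3,v_4] − [v_0,v_3,v_4] + [v_0,v_2,v_4] − [v_0,v_2,v_3].
The resulting 10×5 matrix has rank 4, and its Smith normal form has invariant factors (1,1,1,1).

Reading off H_k = ker ∂_k / im ∂_{k+1}:

  H_1: rank ker ∂_1 − rank ∂_2 = (10 − 4) − 6 = 0, and the invariant factors of ∂_2 are all 1, so H_1 = 0.

H_1 = 0.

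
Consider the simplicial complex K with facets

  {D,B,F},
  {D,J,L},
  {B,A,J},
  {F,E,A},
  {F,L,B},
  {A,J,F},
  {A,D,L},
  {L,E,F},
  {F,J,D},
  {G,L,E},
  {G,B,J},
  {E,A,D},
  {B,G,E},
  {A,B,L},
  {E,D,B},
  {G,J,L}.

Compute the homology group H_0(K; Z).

H_0 ≅ Z.

We work with the vertex ordering A < B < D < E < F < G < J < L. The simplices of K, each written with vertices in increasing order, are:

  0-simplices (8): A, B, D, E, F, G, J, L
  1-simplices (24): AB, AD, AE, AF, AJ, AL, BD, BE, BF, BG, BJ, BL, DE, DF, DJ, DL, EF, EG, EL, FJ, FL, GJ, GL, JL
  2-simplices (16): ABJ, ABL, ADE, ADL, AEF, AFJ, BDE, BDF, BEG, BFL, BGJ, DFJ, DJL, EFL, EGL, GJL

giving chain groups C_0 ≅ Z^8, C_1 ≅ Z^24, C_2 ≅ Z^16.

∂_1: C_1 → C_0 sends each edge [p,q] (with p < q) to q − p.
This gives a 8×24 integer matrix of rank 7; reducing to Smith normal form yields diagonal entries (1,1,1,1,1,1,1).

Boundary ∂_2: C_2 → C_1 maps a triangle to the signed sum of its edges. For instance
  ∂ADE = DE − AE + AD,
  ∂BDF = DF − BF + BD.
The resulting 24×16 matrix has rank 15, and its Smith normal form has invariant factors (1,1,1,1,1,1,1,1,1,1,1,1,1,1,1).

Reading off H_k = ker ∂_k / im ∂_{k+1}:

  H_0: rank C_0 − rank ∂_1 = 8 − 7 = 1, and the invariant factors of ∂_1 are all 1, so H_0 = Z.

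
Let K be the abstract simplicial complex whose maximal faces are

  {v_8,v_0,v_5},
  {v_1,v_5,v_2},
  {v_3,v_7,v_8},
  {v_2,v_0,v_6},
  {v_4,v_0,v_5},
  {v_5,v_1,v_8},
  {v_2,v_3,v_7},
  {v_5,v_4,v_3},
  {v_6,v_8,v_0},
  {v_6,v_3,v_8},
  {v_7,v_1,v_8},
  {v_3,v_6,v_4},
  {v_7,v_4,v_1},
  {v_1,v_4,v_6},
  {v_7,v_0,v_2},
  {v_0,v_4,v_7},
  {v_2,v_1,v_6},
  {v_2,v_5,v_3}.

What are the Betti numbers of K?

b_0 = 1, b_1 = 2, b_2 = 1.

We work with the vertex ordering v_0 < v_1 < v_2 < v_3 < v_4 < v_5 < v_6 < v_7 < v_8. The simplices of K, each written with vertices in increasing order, are:

  0-simplices (9): [v_0], [v_1], [v_2], [v_3], [v_4], [v_5], [v_6], [v_7], [v_8]
  1-simplices (27): (27 of them)
  2-simplices (18): (18 of them)

so the chain groups are C_0 ≅ Z^9, C_1 ≅ Z^27, C_2 ≅ Z^18.

Boundary ∂_1: C_1 → C_0 maps an edge to its endpoints' difference, ∂[p,q] = q − p. For instance
  ∂[v_1,v_2] = [v_2] − [v_1].
As a 9×27 matrix over Z this has rank 8, with invariant factors (1,1,1,1,1,1,1,1).

Boundary ∂_2: C_2 → C_1 sends each 2-simplex [p,q,r] to [q,r] − [p,r] + [p,q]. For instance
  ∂[v_0,v_4,v_5] = [v_4,v_5] − [v_0,v_5] + [v_0,v_4],
  ∂[v_1,v_5,v_8] = [v_5,v_8] − [v_1,v_8] + [v_1,v_5].
As a 27×18 matrix over Z this has rank 17, with invariant factors (1,1,1,1,1,1,1,1,1,1,1,1,1,1,1,1,1).

From H_k ≅ ker(∂_k) / im(∂_{k+1}) we obtain:

  H_0: rank C_0 − rank ∂_1 = 9 − 8 = 1, and the invariant factors of ∂_1 are all 1, so H_0 ≅ Z.
  H_1: rank ker ∂_1 − rank ∂_2 = (27 − 8) − 17 = 2, and the invariant factors of ∂_2 are all 1, so H_1 ≅ Z^2.
  H_2: rank ker ∂_2 − rank ∂_3 = (18 − 17) − 0 = 1, and there is no ∂_3, so H_2 ≅ Z.

As a check, the Euler characteristic is 9 − 27 + 18 = 0, which agrees with 1 − 2 + 1 = 0.

Hence the Betti numbers are b_0 = 1, b_1 = 2, b_2 = 1.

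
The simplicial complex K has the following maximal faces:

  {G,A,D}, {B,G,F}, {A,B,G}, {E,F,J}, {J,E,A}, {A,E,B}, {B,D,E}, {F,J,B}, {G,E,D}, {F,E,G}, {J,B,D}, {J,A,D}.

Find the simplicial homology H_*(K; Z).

K has 7 vertices, 18 edges, 12 triangles.
rank ∂_0 = 0, rank ∂_1 = 6 ⇒ b_0 = 7 − 0 − 6 = 1; all invariant factors of ∂_1 are 1 so no torsion. So H_0 ≅ Z.
rank ∂_1 = 6, rank ∂_2 = 12 ⇒ b_1 = 18 − 6 − 12 = 0; ∂_2 has invariant factor(s) [2] giving torsion. So H_1 ≅ Z/2.
rank ∂_2 = 12, rank ∂_3 = 0 ⇒ b_2 = 12 − 12 − 0 = 0. So H_2 ≅ 0.

H_0 ≅ Z,  H_1 ≅ Z/2,  H_2 = 0.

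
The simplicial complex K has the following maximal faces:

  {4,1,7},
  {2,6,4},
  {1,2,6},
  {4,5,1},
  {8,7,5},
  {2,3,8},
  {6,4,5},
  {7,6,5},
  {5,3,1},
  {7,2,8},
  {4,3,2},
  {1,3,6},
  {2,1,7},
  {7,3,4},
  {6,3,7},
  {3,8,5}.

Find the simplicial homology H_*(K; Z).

H_0 = Z,  H_1 = Z^2,  H_2 = Z.

K has 8 vertices, 24 edges, 16 triangles.
rank ∂_0 = 0, rank ∂_1 = 7 ⇒ b_0 = 8 − 0 − 7 = 1; all invariant factors of ∂_1 are 1 so no torsion. So H_0 = Z.
rank ∂_1 = 7, rank ∂_2 = 15 ⇒ b_1 = 24 − 7 − 15 = 2; all invariant factors of ∂_2 are 1 so no torsion. So H_1 = Z^2.
rank ∂_2 = 15, rank ∂_3 = 0 ⇒ b_2 = 16 − 15 − 0 = 1. So H_2 = Z.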